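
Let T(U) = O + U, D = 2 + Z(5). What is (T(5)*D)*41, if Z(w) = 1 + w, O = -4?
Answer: 328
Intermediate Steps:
D = 8 (D = 2 + (1 + 5) = 2 + 6 = 8)
T(U) = -4 + U
(T(5)*D)*41 = ((-4 + 5)*8)*41 = (1*8)*41 = 8*41 = 328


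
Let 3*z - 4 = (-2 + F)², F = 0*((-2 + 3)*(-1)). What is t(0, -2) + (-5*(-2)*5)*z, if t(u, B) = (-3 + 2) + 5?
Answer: 412/3 ≈ 137.33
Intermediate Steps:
F = 0 (F = 0*(1*(-1)) = 0*(-1) = 0)
t(u, B) = 4 (t(u, B) = -1 + 5 = 4)
z = 8/3 (z = 4/3 + (-2 + 0)²/3 = 4/3 + (⅓)*(-2)² = 4/3 + (⅓)*4 = 4/3 + 4/3 = 8/3 ≈ 2.6667)
t(0, -2) + (-5*(-2)*5)*z = 4 + (-5*(-2)*5)*(8/3) = 4 + (10*5)*(8/3) = 4 + 50*(8/3) = 4 + 400/3 = 412/3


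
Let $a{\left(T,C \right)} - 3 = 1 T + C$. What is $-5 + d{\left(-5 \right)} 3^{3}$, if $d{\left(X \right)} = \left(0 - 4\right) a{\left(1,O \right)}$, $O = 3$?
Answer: $-761$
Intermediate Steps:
$a{\left(T,C \right)} = 3 + C + T$ ($a{\left(T,C \right)} = 3 + \left(1 T + C\right) = 3 + \left(T + C\right) = 3 + \left(C + T\right) = 3 + C + T$)
$d{\left(X \right)} = -28$ ($d{\left(X \right)} = \left(0 - 4\right) \left(3 + 3 + 1\right) = \left(0 - 4\right) 7 = \left(-4\right) 7 = -28$)
$-5 + d{\left(-5 \right)} 3^{3} = -5 - 28 \cdot 3^{3} = -5 - 756 = -761$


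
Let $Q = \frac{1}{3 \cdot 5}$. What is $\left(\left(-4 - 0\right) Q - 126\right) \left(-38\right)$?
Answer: $\frac{71972}{15} \approx 4798.1$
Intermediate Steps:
$Q = \frac{1}{15} \approx 0.066667$
$\left(\left(-4 - 0\right) Q - 126\right) \left(-38\right) = \left(\left(-4 - 0\right) \frac{1}{15} - 126\right) \left(-38\right) = \left(\left(-4 + 0\right) \frac{1}{15} - 126\right) \left(-38\right) = \left(\left(-4\right) \frac{1}{15} - 126\right) \left(-38\right) = \left(- \frac{4}{15} - 126\right) \left(-38\right) = \left(- \frac{1894}{15}\right) \left(-38\right) = \frac{71972}{15}$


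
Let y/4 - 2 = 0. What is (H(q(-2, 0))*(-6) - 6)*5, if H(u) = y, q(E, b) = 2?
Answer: -270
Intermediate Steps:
y = 8 (y = 8 + 4*0 = 8 + 0 = 8)
H(u) = 8
(H(q(-2, 0))*(-6) - 6)*5 = (8*(-6) - 6)*5 = (-48 - 6)*5 = -54*5 = -270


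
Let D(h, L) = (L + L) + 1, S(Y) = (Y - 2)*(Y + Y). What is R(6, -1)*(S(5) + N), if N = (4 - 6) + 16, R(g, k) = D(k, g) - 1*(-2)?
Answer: 660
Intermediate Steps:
S(Y) = 2*Y*(-2 + Y) (S(Y) = (-2 + Y)*(2*Y) = 2*Y*(-2 + Y))
D(h, L) = 1 + 2*L (D(h, L) = 2*L + 1 = 1 + 2*L)
R(g, k) = 3 + 2*g (R(g, k) = (1 + 2*g) - 1*(-2) = (1 + 2*g) + 2 = 3 + 2*g)
N = 14 (N = -2 + 16 = 14)
R(6, -1)*(S(5) + N) = (3 + 2*6)*(2*5*(-2 + 5) + 14) = (3 + 12)*(2*5*3 + 14) = 15*(30 + 14) = 15*44 = 660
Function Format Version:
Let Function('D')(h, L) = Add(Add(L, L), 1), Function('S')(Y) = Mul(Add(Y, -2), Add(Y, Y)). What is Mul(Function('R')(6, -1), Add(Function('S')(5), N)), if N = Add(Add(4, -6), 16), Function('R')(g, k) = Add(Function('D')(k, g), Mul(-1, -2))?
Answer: 660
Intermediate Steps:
Function('S')(Y) = Mul(2, Y, Add(-2, Y)) (Function('S')(Y) = Mul(Add(-2, Y), Mul(2, Y)) = Mul(2, Y, Add(-2, Y)))
Function('D')(h, L) = Add(1, Mul(2, L)) (Function('D')(h, L) = Add(Mul(2, L), 1) = Add(1, Mul(2, L)))
Function('R')(g, k) = Add(3, Mul(2, g)) (Function('R')(g, k) = Add(Add(1, Mul(2, g)), Mul(-1, -2)) = Add(Add(1, Mul(2, g)), 2) = Add(3, Mul(2, g)))
N = 14 (N = Add(-2, 16) = 14)
Mul(Function('R')(6, -1), Add(Function('S')(5), N)) = Mul(Add(3, Mul(2, 6)), Add(Mul(2, 5, Add(-2, 5)), 14)) = Mul(Add(3, 12), Add(Mul(2, 5, 3), 14)) = Mul(15, Add(30, 14)) = Mul(15, 44) = 660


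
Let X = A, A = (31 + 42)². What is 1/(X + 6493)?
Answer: 1/11822 ≈ 8.4588e-5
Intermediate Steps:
A = 5329 (A = 73² = 5329)
X = 5329
1/(X + 6493) = 1/(5329 + 6493) = 1/11822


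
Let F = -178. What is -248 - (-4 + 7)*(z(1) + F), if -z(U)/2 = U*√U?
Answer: 292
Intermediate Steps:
z(U) = -2*U^(3/2) (z(U) = -2*U*√U = -2*U^(3/2))
-248 - (-4 + 7)*(z(1) + F) = -248 - (-4 + 7)*(-2*1^(3/2) - 178) = -248 - 3*(-2*1 - 178) = -248 - 3*(-2 - 178) = -248 - 3*(-180) = -248 - 1*(-540) = -248 + 540 = 292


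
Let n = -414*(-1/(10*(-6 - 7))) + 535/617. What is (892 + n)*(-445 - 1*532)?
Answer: -34860059532/40105 ≈ -8.6922e+5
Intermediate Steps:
n = -92944/40105 (n = -414/((-10*(-13))) + 535*(1/617) = -414/130 + 535/617 = -414*1/130 + 535/617 = -207/65 + 535/617 = -92944/40105 ≈ -2.3175)
(892 + n)*(-445 - 1*532) = (892 - 92944/40105)*(-445 - 1*532) = 35680716*(-445 - 532)/40105 = (35680716/40105)*(-977) = -34860059532/40105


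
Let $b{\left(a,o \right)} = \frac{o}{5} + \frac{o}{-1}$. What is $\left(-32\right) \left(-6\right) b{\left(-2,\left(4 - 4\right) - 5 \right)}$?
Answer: $768$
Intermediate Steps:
$b{\left(a,o \right)} = - \frac{4 o}{5}$ ($b{\left(a,o \right)} = o \frac{1}{5} + o \left(-1\right) = \frac{o}{5} - o = - \frac{4 o}{5}$)
$\left(-32\right) \left(-6\right) b{\left(-2,\left(4 - 4\right) - 5 \right)} = \left(-32\right) \left(-6\right) \left(- \frac{4 \left(\left(4 - 4\right) - 5\right)}{5}\right) = 192 \left(- \frac{4 \left(\left(4 - 4\right) - 5\right)}{5}\right) = 192 \left(- \frac{4 \left(0 - 5\right)}{5}\right) = 192 \left(\left(- \frac{4}{5}\right) \left(-5\right)\right) = 192 \cdot 4 = 768$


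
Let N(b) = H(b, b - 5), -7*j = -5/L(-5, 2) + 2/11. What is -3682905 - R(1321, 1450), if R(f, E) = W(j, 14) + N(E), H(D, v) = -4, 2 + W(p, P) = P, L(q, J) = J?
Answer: -3682913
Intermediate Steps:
j = 51/154 (j = -(-5/2 + 2/11)/7 = -⅐*(-51/22) = 51/154 ≈ 0.33117)
W(p, P) = -2 + P
N(b) = -4
R(f, E) = 8 (R(f, E) = (-2 + 14) - 4 = 12 - 4 = 8)
-3682905 - R(1321, 1450) = -3682905 - 1*8 = -3682905 - 8 = -3682913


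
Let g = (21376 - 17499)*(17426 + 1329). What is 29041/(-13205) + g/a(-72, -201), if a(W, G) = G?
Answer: -960182784916/2654205 ≈ -3.6176e+5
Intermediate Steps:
g = 72713135 (g = 3877*18755 = 72713135)
29041/(-13205) + g/a(-72, -201) = 29041/(-13205) + 72713135/(-201) = 29041*(-1/13205) + 72713135*(-1/201) = -29041/13205 - 72713135/201 = -960182784916/2654205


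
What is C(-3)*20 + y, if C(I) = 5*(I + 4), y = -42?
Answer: 58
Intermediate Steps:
C(I) = 20 + 5*I (C(I) = 5*(4 + I) = 20 + 5*I)
C(-3)*20 + y = (20 + 5*(-3))*20 - 42 = (20 - 15)*20 - 42 = 5*20 - 42 = 100 - 42 = 58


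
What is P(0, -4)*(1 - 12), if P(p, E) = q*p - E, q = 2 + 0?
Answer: -44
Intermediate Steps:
q = 2
P(p, E) = -E + 2*p (P(p, E) = 2*p - E = -E + 2*p)
P(0, -4)*(1 - 12) = (-1*(-4) + 2*0)*(1 - 12) = (4 + 0)*(-11) = 4*(-11) = -44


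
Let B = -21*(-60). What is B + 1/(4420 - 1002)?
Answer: 4306681/3418 ≈ 1260.0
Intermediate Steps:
B = 1260
B + 1/(4420 - 1002) = 1260 + 1/(4420 - 1002) = 1260 + 1/3418 = 4306681/3418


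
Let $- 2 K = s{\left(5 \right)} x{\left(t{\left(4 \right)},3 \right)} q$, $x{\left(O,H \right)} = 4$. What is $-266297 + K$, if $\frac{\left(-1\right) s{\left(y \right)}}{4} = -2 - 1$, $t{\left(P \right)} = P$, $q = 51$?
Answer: $-267521$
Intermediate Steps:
$s{\left(y \right)} = 12$ ($s{\left(y \right)} = - 4 \left(-2 - 1\right) = \left(-4\right) \left(-3\right) = 12$)
$K = -1224$ ($K = - \frac{12 \cdot 4 \cdot 51}{2} = - \frac{48 \cdot 51}{2} = \left(- \frac{1}{2}\right) 2448 = -1224$)
$-266297 + K = -266297 - 1224 = -267521$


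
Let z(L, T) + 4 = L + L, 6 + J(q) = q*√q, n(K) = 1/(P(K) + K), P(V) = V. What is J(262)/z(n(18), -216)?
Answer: 108/71 - 4716*√262/71 ≈ -1073.6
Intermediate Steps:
n(K) = 1/(2*K) (n(K) = 1/(K + K) = 1/(2*K))
J(q) = -6 + q^(3/2) (J(q) = -6 + q*√q = -6 + q^(3/2))
z(L, T) = -4 + 2*L (z(L, T) = -4 + (L + L) = -4 + 2*L)
J(262)/z(n(18), -216) = (-6 + 262^(3/2))/(-4 + 2*((½)/18)) = (-6 + 262*√262)/(-4 + 2*((½)*(1/18))) = (-6 + 262*√262)/(-4 + 2*(1/36)) = (-6 + 262*√262)/(-4 + 1/18) = (-6 + 262*√262)/(-71/18) = (-6 + 262*√262)*(-18/71) = 108/71 - 4716*√262/71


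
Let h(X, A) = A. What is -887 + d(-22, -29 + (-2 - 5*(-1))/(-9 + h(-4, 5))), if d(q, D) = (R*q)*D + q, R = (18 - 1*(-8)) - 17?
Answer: 9963/2 ≈ 4981.5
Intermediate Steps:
R = 9 (R = (18 + 8) - 17 = 26 - 17 = 9)
d(q, D) = q + 9*D*q (d(q, D) = (9*q)*D + q = 9*D*q + q = q + 9*D*q)
-887 + d(-22, -29 + (-2 - 5*(-1))/(-9 + h(-4, 5))) = -887 - 22*(1 + 9*(-29 + (-2 - 5*(-1))/(-9 + 5))) = -887 - 22*(1 + 9*(-29 + (-2 + 5)/(-4))) = -887 - 22*(1 + 9*(-29 + 3*(-1/4))) = -887 - 22*(1 + 9*(-29 - 3/4)) = -887 - 22*(1 + 9*(-119/4)) = -887 - 22*(1 - 1071/4) = -887 - 22*(-1067/4) = -887 + 11737/2 = 9963/2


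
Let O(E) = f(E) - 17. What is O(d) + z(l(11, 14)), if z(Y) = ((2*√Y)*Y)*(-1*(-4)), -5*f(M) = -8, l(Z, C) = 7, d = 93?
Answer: -77/5 + 56*√7 ≈ 132.76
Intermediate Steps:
f(M) = 8/5 (f(M) = -⅕*(-8) = 8/5)
O(E) = -77/5 (O(E) = 8/5 - 17 = -77/5)
z(Y) = 8*Y^(3/2) (z(Y) = (2*Y^(3/2))*4 = 8*Y^(3/2))
O(d) + z(l(11, 14)) = -77/5 + 8*7^(3/2) = -77/5 + 8*(7*√7) = -77/5 + 56*√7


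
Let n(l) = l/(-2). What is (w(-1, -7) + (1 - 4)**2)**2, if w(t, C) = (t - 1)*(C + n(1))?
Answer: 576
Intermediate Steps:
n(l) = -l/2 (n(l) = l*(-1/2) = -l/2)
w(t, C) = (-1 + t)*(-1/2 + C) (w(t, C) = (t - 1)*(C - 1/2*1) = (-1 + t)*(C - 1/2) = (-1 + t)*(-1/2 + C))
(w(-1, -7) + (1 - 4)**2)**2 = ((1/2 - 1*(-7) - 1/2*(-1) - 7*(-1)) + (1 - 4)**2)**2 = ((1/2 + 7 + 1/2 + 7) + (-3)**2)**2 = (15 + 9)**2 = 24**2 = 576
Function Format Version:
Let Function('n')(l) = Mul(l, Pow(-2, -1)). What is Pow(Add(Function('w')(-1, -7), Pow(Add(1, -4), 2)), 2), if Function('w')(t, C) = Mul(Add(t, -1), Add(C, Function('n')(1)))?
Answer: 576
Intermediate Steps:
Function('n')(l) = Mul(Rational(-1, 2), l) (Function('n')(l) = Mul(l, Rational(-1, 2)) = Mul(Rational(-1, 2), l))
Function('w')(t, C) = Mul(Add(-1, t), Add(Rational(-1, 2), C)) (Function('w')(t, C) = Mul(Add(t, -1), Add(C, Mul(Rational(-1, 2), 1))) = Mul(Add(-1, t), Add(C, Rational(-1, 2))) = Mul(Add(-1, t), Add(Rational(-1, 2), C)))
Pow(Add(Function('w')(-1, -7), Pow(Add(1, -4), 2)), 2) = Pow(Add(Add(Rational(1, 2), Mul(-1, -7), Mul(Rational(-1, 2), -1), Mul(-7, -1)), Pow(Add(1, -4), 2)), 2) = Pow(Add(Add(Rational(1, 2), 7, Rational(1, 2), 7), Pow(-3, 2)), 2) = Pow(Add(15, 9), 2) = Pow(24, 2) = 576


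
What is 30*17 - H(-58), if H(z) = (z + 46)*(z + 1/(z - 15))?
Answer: -13590/73 ≈ -186.16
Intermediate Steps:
H(z) = (46 + z)*(z + 1/(-15 + z))
30*17 - H(-58) = 30*17 - (46 + (-58)**3 - 689*(-58) + 31*(-58)**2)/(-15 - 58) = 510 - (46 - 195112 + 39962 + 31*3364)/(-73) = 510 - (-1)*(46 - 195112 + 39962 + 104284)/73 = 510 - (-1)*(-50820)/73 = 510 - 1*50820/73 = 510 - 50820/73 = -13590/73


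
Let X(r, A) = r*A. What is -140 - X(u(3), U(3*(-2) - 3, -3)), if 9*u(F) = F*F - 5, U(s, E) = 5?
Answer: -1280/9 ≈ -142.22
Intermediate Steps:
u(F) = -5/9 + F²/9 (u(F) = (F*F - 5)/9 = (F² - 5)/9 = (-5 + F²)/9 = -5/9 + F²/9)
X(r, A) = A*r
-140 - X(u(3), U(3*(-2) - 3, -3)) = -140 - 5*(-5/9 + (⅑)*3²) = -140 - 5*(-5/9 + (⅑)*9) = -140 - 5*(-5/9 + 1) = -140 - 5*4/9 = -140 - 1*20/9 = -140 - 20/9 = -1280/9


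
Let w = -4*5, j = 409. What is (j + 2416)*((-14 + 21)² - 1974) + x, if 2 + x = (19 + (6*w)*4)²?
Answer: -5225606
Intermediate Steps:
w = -20
x = 212519 (x = -2 + (19 + (6*(-20))*4)² = -2 + (19 - 120*4)² = -2 + (19 - 480)² = -2 + (-461)² = -2 + 212521 = 212519)
(j + 2416)*((-14 + 21)² - 1974) + x = (409 + 2416)*((-14 + 21)² - 1974) + 212519 = 2825*(7² - 1974) + 212519 = 2825*(49 - 1974) + 212519 = 2825*(-1925) + 212519 = -5438125 + 212519 = -5225606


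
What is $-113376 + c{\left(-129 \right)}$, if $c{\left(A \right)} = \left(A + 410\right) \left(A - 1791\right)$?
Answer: $-652896$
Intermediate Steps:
$c{\left(A \right)} = \left(-1791 + A\right) \left(410 + A\right)$ ($c{\left(A \right)} = \left(410 + A\right) \left(-1791 + A\right) = \left(-1791 + A\right) \left(410 + A\right)$)
$-113376 + c{\left(-129 \right)} = -113376 - \left(556161 - 16641\right) = -113376 + \left(-734310 + 16641 + 178149\right) = -113376 - 539520 = -652896$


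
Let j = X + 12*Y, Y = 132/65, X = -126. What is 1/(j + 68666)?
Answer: 65/4456684 ≈ 1.4585e-5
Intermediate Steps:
Y = 132/65 (Y = 132*(1/65) = 132/65 ≈ 2.0308)
j = -6606/65 (j = -126 + 12*(132/65) = -126 + 1584/65 = -6606/65 ≈ -101.63)
1/(j + 68666) = 1/(-6606/65 + 68666) = 1/(4456684/65) = 65/4456684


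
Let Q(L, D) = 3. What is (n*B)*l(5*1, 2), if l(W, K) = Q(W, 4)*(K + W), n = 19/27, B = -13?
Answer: -1729/9 ≈ -192.11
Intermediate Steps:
n = 19/27 (n = 19*(1/27) = 19/27 ≈ 0.70370)
l(W, K) = 3*K + 3*W (l(W, K) = 3*(K + W) = 3*K + 3*W)
(n*B)*l(5*1, 2) = ((19/27)*(-13))*(3*2 + 3*(5*1)) = -247*(6 + 3*5)/27 = -247*(6 + 15)/27 = -247/27*21 = -1729/9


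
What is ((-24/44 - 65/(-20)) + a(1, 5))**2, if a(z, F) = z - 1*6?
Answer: 10201/1936 ≈ 5.2691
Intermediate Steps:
a(z, F) = -6 + z (a(z, F) = z - 6 = -6 + z)
((-24/44 - 65/(-20)) + a(1, 5))**2 = ((-24/44 - 65/(-20)) + (-6 + 1))**2 = ((-24*1/44 - 65*(-1/20)) - 5)**2 = ((-6/11 + 13/4) - 5)**2 = (119/44 - 5)**2 = (-101/44)**2 = 10201/1936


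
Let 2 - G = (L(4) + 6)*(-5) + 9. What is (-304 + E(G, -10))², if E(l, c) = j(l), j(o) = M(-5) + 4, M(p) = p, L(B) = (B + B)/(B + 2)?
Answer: 93025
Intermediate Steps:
L(B) = 2*B/(2 + B) (L(B) = (2*B)/(2 + B) = 2*B/(2 + B))
G = 89/3 (G = 2 - ((2*4/(2 + 4) + 6)*(-5) + 9) = 2 - ((2*4/6 + 6)*(-5) + 9) = 2 - ((2*4*(⅙) + 6)*(-5) + 9) = 2 - ((4/3 + 6)*(-5) + 9) = 2 - ((22/3)*(-5) + 9) = 2 - (-110/3 + 9) = 2 - 1*(-83/3) = 2 + 83/3 = 89/3 ≈ 29.667)
j(o) = -1 (j(o) = -5 + 4 = -1)
E(l, c) = -1
(-304 + E(G, -10))² = (-304 - 1)² = (-305)² = 93025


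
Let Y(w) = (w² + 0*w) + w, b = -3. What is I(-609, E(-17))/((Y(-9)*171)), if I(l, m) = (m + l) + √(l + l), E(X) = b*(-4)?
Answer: -199/4104 + I*√1218/12312 ≈ -0.048489 + 0.0028346*I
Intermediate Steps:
E(X) = 12 (E(X) = -3*(-4) = 12)
Y(w) = w + w² (Y(w) = (w² + 0) + w = w² + w = w + w²)
I(l, m) = l + m + √2*√l (I(l, m) = (l + m) + √(2*l) = (l + m) + √2*√l = l + m + √2*√l)
I(-609, E(-17))/((Y(-9)*171)) = (-609 + 12 + √2*√(-609))/((-9*(1 - 9)*171)) = (-609 + 12 + √2*(I*√609))/((-9*(-8)*171)) = (-609 + 12 + I*√1218)/((72*171)) = (-597 + I*√1218)/12312 = (-597 + I*√1218)*(1/12312) = -199/4104 + I*√1218/12312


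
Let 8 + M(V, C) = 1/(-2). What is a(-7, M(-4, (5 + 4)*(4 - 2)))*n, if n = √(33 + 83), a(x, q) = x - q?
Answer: 3*√29 ≈ 16.155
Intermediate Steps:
M(V, C) = -17/2 (M(V, C) = -8 + 1/(-2) = -8 - ½ = -17/2)
n = 2*√29 (n = √116 = 2*√29 ≈ 10.770)
a(-7, M(-4, (5 + 4)*(4 - 2)))*n = (-7 - 1*(-17/2))*(2*√29) = (-7 + 17/2)*(2*√29) = 3*(2*√29)/2 = 3*√29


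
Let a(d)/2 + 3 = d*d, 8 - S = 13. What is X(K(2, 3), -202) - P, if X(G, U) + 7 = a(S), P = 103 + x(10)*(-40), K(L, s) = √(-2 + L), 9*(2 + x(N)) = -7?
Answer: -1594/9 ≈ -177.11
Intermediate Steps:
S = -5 (S = 8 - 1*13 = 8 - 13 = -5)
x(N) = -25/9 (x(N) = -2 + (⅑)*(-7) = -2 - 7/9 = -25/9)
a(d) = -6 + 2*d² (a(d) = -6 + 2*(d*d) = -6 + 2*d²)
P = 1927/9 (P = 103 - 25/9*(-40) = 103 + 1000/9 = 1927/9 ≈ 214.11)
X(G, U) = 37 (X(G, U) = -7 + (-6 + 2*(-5)²) = -7 + (-6 + 2*25) = -7 + (-6 + 50) = -7 + 44 = 37)
X(K(2, 3), -202) - P = 37 - 1*1927/9 = 37 - 1927/9 = -1594/9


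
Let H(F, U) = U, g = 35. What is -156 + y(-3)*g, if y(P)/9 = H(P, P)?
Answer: -1101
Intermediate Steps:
y(P) = 9*P
-156 + y(-3)*g = -156 + (9*(-3))*35 = -156 - 27*35 = -156 - 945 = -1101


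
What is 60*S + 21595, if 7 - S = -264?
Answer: 37855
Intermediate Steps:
S = 271 (S = 7 - 1*(-264) = 7 + 264 = 271)
60*S + 21595 = 60*271 + 21595 = 16260 + 21595 = 37855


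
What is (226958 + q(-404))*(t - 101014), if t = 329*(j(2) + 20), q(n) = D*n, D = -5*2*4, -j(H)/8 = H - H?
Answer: -22958605212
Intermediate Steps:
j(H) = 0 (j(H) = -8*(H - H) = -8*0 = 0)
D = -40 (D = -10*4 = -40)
q(n) = -40*n
t = 6580 (t = 329*(0 + 20) = 329*20 = 6580)
(226958 + q(-404))*(t - 101014) = (226958 - 40*(-404))*(6580 - 101014) = (226958 + 16160)*(-94434) = 243118*(-94434) = -22958605212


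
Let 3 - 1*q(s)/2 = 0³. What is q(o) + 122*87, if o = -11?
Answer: 10620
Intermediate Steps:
q(s) = 6 (q(s) = 6 - 2*0³ = 6 - 2*0 = 6 + 0 = 6)
q(o) + 122*87 = 6 + 122*87 = 6 + 10614 = 10620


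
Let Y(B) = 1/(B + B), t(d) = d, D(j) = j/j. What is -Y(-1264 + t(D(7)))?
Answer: 1/2526 ≈ 0.00039588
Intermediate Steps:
D(j) = 1
Y(B) = 1/(2*B)
-Y(-1264 + t(D(7))) = -1/(2*(-1264 + 1)) = -1/(2*(-1263)) = -(-1)/(2*1263) = -1*(-1/2526) = 1/2526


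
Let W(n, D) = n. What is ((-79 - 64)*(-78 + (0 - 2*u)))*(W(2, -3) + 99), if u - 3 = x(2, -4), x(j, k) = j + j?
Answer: 1328756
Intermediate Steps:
x(j, k) = 2*j
u = 7 (u = 3 + 2*2 = 3 + 4 = 7)
((-79 - 64)*(-78 + (0 - 2*u)))*(W(2, -3) + 99) = ((-79 - 64)*(-78 + (0 - 2*7)))*(2 + 99) = -143*(-78 + (0 - 14))*101 = -143*(-78 - 14)*101 = -143*(-92)*101 = 13156*101 = 1328756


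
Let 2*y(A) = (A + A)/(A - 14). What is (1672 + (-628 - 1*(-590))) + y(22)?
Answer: 6547/4 ≈ 1636.8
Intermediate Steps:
y(A) = A/(-14 + A) (y(A) = ((A + A)/(A - 14))/2 = ((2*A)/(-14 + A))/2 = (2*A/(-14 + A))/2 = A/(-14 + A))
(1672 + (-628 - 1*(-590))) + y(22) = (1672 + (-628 - 1*(-590))) + 22/(-14 + 22) = (1672 + (-628 + 590)) + 22/8 = (1672 - 38) + 22*(⅛) = 1634 + 11/4 = 6547/4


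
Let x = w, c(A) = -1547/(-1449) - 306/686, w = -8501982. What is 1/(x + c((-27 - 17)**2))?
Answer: -71001/603649179850 ≈ -1.1762e-7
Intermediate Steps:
c(A) = 44132/71001 (c(A) = -1547*(-1/1449) - 306*1/686 = 221/207 - 153/343 = 44132/71001)
x = -8501982
1/(x + c((-27 - 17)**2)) = 1/(-8501982 + 44132/71001) = 1/(-603649179850/71001) = -71001/603649179850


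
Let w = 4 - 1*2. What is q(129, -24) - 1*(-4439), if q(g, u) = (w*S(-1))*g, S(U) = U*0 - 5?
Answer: 3149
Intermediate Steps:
w = 2 (w = 4 - 2 = 2)
S(U) = -5 (S(U) = 0 - 5 = -5)
q(g, u) = -10*g (q(g, u) = (2*(-5))*g = -10*g)
q(129, -24) - 1*(-4439) = -10*129 - 1*(-4439) = -1290 + 4439 = 3149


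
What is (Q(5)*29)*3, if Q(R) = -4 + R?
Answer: 87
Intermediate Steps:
(Q(5)*29)*3 = ((-4 + 5)*29)*3 = (1*29)*3 = 29*3 = 87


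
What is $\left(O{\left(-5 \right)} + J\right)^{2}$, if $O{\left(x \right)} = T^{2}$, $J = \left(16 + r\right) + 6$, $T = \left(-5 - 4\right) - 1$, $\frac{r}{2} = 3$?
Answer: $16384$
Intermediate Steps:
$r = 6$ ($r = 2 \cdot 3 = 6$)
$T = -10$ ($T = -9 - 1 = -10$)
$J = 28$ ($J = \left(16 + 6\right) + 6 = 22 + 6 = 28$)
$O{\left(x \right)} = 100$ ($O{\left(x \right)} = \left(-10\right)^{2} = 100$)
$\left(O{\left(-5 \right)} + J\right)^{2} = \left(100 + 28\right)^{2} = 128^{2} = 16384$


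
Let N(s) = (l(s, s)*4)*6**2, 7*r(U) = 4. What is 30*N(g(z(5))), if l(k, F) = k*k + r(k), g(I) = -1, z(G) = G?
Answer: 47520/7 ≈ 6788.6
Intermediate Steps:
r(U) = 4/7 (r(U) = (1/7)*4 = 4/7)
l(k, F) = 4/7 + k**2 (l(k, F) = k*k + 4/7 = k**2 + 4/7 = 4/7 + k**2)
N(s) = 576/7 + 144*s**2 (N(s) = ((4/7 + s**2)*4)*6**2 = (16/7 + 4*s**2)*36 = 576/7 + 144*s**2)
30*N(g(z(5))) = 30*(576/7 + 144*(-1)**2) = 30*(576/7 + 144*1) = 30*(576/7 + 144) = 30*(1584/7) = 47520/7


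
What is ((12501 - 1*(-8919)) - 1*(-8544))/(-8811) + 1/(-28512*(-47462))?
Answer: -409579593895/120438052416 ≈ -3.4007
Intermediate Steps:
((12501 - 1*(-8919)) - 1*(-8544))/(-8811) + 1/(-28512*(-47462)) = ((12501 + 8919) + 8544)*(-1/8811) - 1/28512*(-1/47462) = (21420 + 8544)*(-1/8811) + 1/1353236544 = 29964*(-1/8811) + 1/1353236544 = -908/267 + 1/1353236544 = -409579593895/120438052416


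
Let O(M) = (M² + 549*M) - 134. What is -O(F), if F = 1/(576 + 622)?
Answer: 191659633/1435204 ≈ 133.54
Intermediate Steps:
F = 1/1198 ≈ 0.00083472
O(M) = -134 + M² + 549*M
-O(F) = -(-134 + (1/1198)² + 549*(1/1198)) = -(-134 + 1/1435204 + 549/1198) = -1*(-191659633/1435204) = 191659633/1435204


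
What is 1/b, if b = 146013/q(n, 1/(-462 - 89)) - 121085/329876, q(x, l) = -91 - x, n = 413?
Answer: -1979256/574133467 ≈ -0.0034474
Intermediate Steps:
b = -574133467/1979256 (b = 146013/(-91 - 1*413) - 121085/329876 = 146013/(-91 - 413) - 121085*1/329876 = 146013/(-504) - 121085/329876 = 146013*(-1/504) - 121085/329876 = -6953/24 - 121085/329876 = -574133467/1979256 ≈ -290.08)
1/b = 1/(-574133467/1979256) = -1979256/574133467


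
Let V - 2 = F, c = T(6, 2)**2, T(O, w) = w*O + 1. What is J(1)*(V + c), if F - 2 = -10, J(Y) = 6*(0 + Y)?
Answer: 978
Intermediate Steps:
J(Y) = 6*Y
F = -8 (F = 2 - 10 = -8)
T(O, w) = 1 + O*w (T(O, w) = O*w + 1 = 1 + O*w)
c = 169 (c = (1 + 6*2)**2 = (1 + 12)**2 = 13**2 = 169)
V = -6 (V = 2 - 8 = -6)
J(1)*(V + c) = (6*1)*(-6 + 169) = 6*163 = 978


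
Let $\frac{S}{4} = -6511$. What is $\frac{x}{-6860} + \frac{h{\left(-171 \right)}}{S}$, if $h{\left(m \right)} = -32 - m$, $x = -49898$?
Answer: $\frac{324647493}{44665460} \approx 7.2684$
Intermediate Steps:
$S = -26044$ ($S = 4 \left(-6511\right) = -26044$)
$\frac{x}{-6860} + \frac{h{\left(-171 \right)}}{S} = - \frac{49898}{-6860} + \frac{-32 - -171}{-26044} = \left(-49898\right) \left(- \frac{1}{6860}\right) + \left(-32 + 171\right) \left(- \frac{1}{26044}\right) = \frac{24949}{3430} + 139 \left(- \frac{1}{26044}\right) = \frac{24949}{3430} - \frac{139}{26044} = \frac{324647493}{44665460}$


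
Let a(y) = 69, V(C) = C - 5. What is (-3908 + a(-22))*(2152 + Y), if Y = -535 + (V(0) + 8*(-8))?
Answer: -5942772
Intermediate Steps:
V(C) = -5 + C
Y = -604 (Y = -535 + ((-5 + 0) + 8*(-8)) = -535 + (-5 - 64) = -535 - 69 = -604)
(-3908 + a(-22))*(2152 + Y) = (-3908 + 69)*(2152 - 604) = -3839*1548 = -5942772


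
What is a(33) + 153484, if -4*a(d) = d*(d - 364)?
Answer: 624859/4 ≈ 1.5621e+5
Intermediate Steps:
a(d) = -d*(-364 + d)/4 (a(d) = -d*(d - 364)/4 = -d*(-364 + d)/4)
a(33) + 153484 = (¼)*33*(364 - 1*33) + 153484 = (¼)*33*(364 - 33) + 153484 = (¼)*33*331 + 153484 = 10923/4 + 153484 = 624859/4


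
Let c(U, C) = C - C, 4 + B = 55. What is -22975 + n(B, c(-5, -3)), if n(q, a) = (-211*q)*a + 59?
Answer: -22916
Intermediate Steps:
B = 51 (B = -4 + 55 = 51)
c(U, C) = 0
n(q, a) = 59 - 211*a*q (n(q, a) = -211*a*q + 59 = 59 - 211*a*q)
-22975 + n(B, c(-5, -3)) = -22975 + (59 - 211*0*51) = -22975 + (59 + 0) = -22975 + 59 = -22916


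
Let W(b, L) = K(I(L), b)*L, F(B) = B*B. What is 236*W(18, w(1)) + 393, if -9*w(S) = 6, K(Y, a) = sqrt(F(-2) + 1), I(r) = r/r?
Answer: 393 - 472*sqrt(5)/3 ≈ 41.192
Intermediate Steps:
I(r) = 1
F(B) = B**2
K(Y, a) = sqrt(5) (K(Y, a) = sqrt((-2)**2 + 1) = sqrt(4 + 1) = sqrt(5))
w(S) = -2/3 (w(S) = -1/9*6 = -2/3)
W(b, L) = L*sqrt(5) (W(b, L) = sqrt(5)*L = L*sqrt(5))
236*W(18, w(1)) + 393 = 236*(-2*sqrt(5)/3) + 393 = -472*sqrt(5)/3 + 393 = 393 - 472*sqrt(5)/3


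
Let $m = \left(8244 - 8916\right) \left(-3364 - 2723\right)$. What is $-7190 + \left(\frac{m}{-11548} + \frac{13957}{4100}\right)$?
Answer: $- \frac{89258304741}{11836700} \approx -7540.8$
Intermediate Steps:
$m = 4090464$ ($m = \left(-672\right) \left(-6087\right) = 4090464$)
$-7190 + \left(\frac{m}{-11548} + \frac{13957}{4100}\right) = -7190 + \left(\frac{4090464}{-11548} + \frac{13957}{4100}\right) = -7190 + \left(4090464 \left(- \frac{1}{11548}\right) + 13957 \cdot \frac{1}{4100}\right) = -7190 + \left(- \frac{1022616}{2887} + \frac{13957}{4100}\right) = -7190 - \frac{4152431741}{11836700} = - \frac{89258304741}{11836700}$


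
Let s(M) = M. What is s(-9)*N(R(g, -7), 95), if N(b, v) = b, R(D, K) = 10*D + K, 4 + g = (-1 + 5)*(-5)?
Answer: 2223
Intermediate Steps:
g = -24 (g = -4 + (-1 + 5)*(-5) = -4 + 4*(-5) = -4 - 20 = -24)
R(D, K) = K + 10*D
s(-9)*N(R(g, -7), 95) = -9*(-7 + 10*(-24)) = -9*(-7 - 240) = -9*(-247) = 2223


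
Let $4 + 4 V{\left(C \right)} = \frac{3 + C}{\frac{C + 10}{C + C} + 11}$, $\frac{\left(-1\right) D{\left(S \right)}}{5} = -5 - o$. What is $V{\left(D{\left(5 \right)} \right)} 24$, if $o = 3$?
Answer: $- \frac{56}{31} \approx -1.8065$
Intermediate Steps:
$D{\left(S \right)} = 40$ ($D{\left(S \right)} = - 5 \left(-5 - 3\right) = \left(-5\right) \left(-8\right) = 40$)
$V{\left(C \right)} = -1 + \frac{3 + C}{4 \left(11 + \frac{10 + C}{2 C}\right)}$ ($V{\left(C \right)} = -1 + \frac{\left(3 + C\right) \frac{1}{\frac{C + 10}{C + C} + 11}}{4} = -1 + \frac{\left(3 + C\right) \frac{1}{\frac{10 + C}{2 C} + 11}}{4} = -1 + \frac{\left(3 + C\right) \frac{1}{11 + \frac{10 + C}{2 C}}}{4} = -1 + \frac{\frac{1}{11 + \frac{10 + C}{2 C}} \left(3 + C\right)}{4} = -1 + \frac{3 + C}{4 \left(11 + \frac{10 + C}{2 C}\right)}$)
$V{\left(D{\left(5 \right)} \right)} 24 = \frac{-20 + 40^{2} - 1720}{2 \left(10 + 23 \cdot 40\right)} 24 = \frac{-20 + 1600 - 1720}{2 \left(10 + 920\right)} 24 = \frac{1}{2} \cdot \frac{1}{930} \left(-140\right) 24 = \left(- \frac{7}{93}\right) 24 = - \frac{56}{31}$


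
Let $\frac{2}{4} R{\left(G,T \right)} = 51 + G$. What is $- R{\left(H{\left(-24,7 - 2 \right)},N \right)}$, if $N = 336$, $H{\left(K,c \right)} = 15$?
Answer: $-132$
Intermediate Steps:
$R{\left(G,T \right)} = 102 + 2 G$ ($R{\left(G,T \right)} = 2 \left(51 + G\right) = 102 + 2 G$)
$- R{\left(H{\left(-24,7 - 2 \right)},N \right)} = - (102 + 2 \cdot 15) = - (102 + 30) = \left(-1\right) 132 = -132$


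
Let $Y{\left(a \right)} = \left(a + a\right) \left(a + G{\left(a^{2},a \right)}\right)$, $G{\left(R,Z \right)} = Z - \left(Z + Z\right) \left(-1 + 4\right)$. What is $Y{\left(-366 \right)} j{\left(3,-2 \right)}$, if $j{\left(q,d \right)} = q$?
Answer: $-3214944$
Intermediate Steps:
$G{\left(R,Z \right)} = - 5 Z$ ($G{\left(R,Z \right)} = Z - 2 Z 3 = Z - 6 Z = - 5 Z$)
$Y{\left(a \right)} = - 8 a^{2}$ ($Y{\left(a \right)} = \left(a + a\right) \left(a - 5 a\right) = 2 a \left(- 4 a\right) = - 8 a^{2}$)
$Y{\left(-366 \right)} j{\left(3,-2 \right)} = - 8 \left(-366\right)^{2} \cdot 3 = \left(-8\right) 133956 \cdot 3 = \left(-1071648\right) 3 = -3214944$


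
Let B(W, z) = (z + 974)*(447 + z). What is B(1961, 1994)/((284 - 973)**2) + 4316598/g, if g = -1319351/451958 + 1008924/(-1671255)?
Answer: -9734604534832613333276/7944749213146343 ≈ -1.2253e+6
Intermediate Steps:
g = -886987742899/251779022430 (g = -1319351*1/451958 + 1008924*(-1/1671255) = -1319351/451958 - 336308/557085 = -886987742899/251779022430 ≈ -3.5229)
B(W, z) = (447 + z)*(974 + z) (B(W, z) = (974 + z)*(447 + z) = (447 + z)*(974 + z))
B(1961, 1994)/((284 - 973)**2) + 4316598/g = (435378 + 1994**2 + 1421*1994)/((284 - 973)**2) + 4316598/(-886987742899/251779022430) = (435378 + 3976036 + 2833474)/((-689)**2) + 4316598*(-251779022430/886987742899) = 7244888/474721 - 1086828824663293140/886987742899 = 7244888*(1/474721) - 1086828824663293140/886987742899 = 136696/8957 - 1086828824663293140/886987742899 = -9734604534832613333276/7944749213146343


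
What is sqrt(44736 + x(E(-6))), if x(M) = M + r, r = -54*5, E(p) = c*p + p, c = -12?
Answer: 6*sqrt(1237) ≈ 211.03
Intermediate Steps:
E(p) = -11*p (E(p) = -12*p + p = -11*p)
r = -270
x(M) = -270 + M (x(M) = M - 270 = -270 + M)
sqrt(44736 + x(E(-6))) = sqrt(44736 + (-270 - 11*(-6))) = sqrt(44736 + (-270 + 66)) = sqrt(44736 - 204) = sqrt(44532) = 6*sqrt(1237)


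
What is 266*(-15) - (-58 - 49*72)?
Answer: -404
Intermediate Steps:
266*(-15) - (-58 - 49*72) = -3990 - (-58 - 3528) = -3990 - 1*(-3586) = -3990 + 3586 = -404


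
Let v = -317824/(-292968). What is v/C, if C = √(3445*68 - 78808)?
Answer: 1528*√38863/109477071 ≈ 0.0027515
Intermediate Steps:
v = 3056/2817 (v = -317824*(-1/292968) = 3056/2817 ≈ 1.0848)
C = 2*√38863 (C = √(234260 - 78808) = √155452 = 2*√38863 ≈ 394.27)
v/C = 3056/(2817*((2*√38863))) = 3056*(√38863/77726)/2817 = 1528*√38863/109477071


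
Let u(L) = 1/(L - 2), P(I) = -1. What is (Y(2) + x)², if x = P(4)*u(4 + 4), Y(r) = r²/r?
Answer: 121/36 ≈ 3.3611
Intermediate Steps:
u(L) = 1/(-2 + L)
Y(r) = r
x = -⅙ (x = -1/(-2 + (4 + 4)) = -1/(-2 + 8) = -1/6 = -1*⅙ = -⅙ ≈ -0.16667)
(Y(2) + x)² = (2 - ⅙)² = (11/6)² = 121/36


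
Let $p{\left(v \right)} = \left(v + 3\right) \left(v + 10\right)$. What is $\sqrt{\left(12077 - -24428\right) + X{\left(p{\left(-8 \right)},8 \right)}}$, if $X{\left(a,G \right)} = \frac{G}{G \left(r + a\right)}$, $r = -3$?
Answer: $\frac{2 \sqrt{1542333}}{13} \approx 191.06$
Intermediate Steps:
$p{\left(v \right)} = \left(3 + v\right) \left(10 + v\right)$
$X{\left(a,G \right)} = \frac{1}{-3 + a}$ ($X{\left(a,G \right)} = \frac{G}{G \left(-3 + a\right)} = G \frac{1}{G \left(-3 + a\right)} = \frac{1}{-3 + a}$)
$\sqrt{\left(12077 - -24428\right) + X{\left(p{\left(-8 \right)},8 \right)}} = \sqrt{\left(12077 - -24428\right) + \frac{1}{-3 + \left(30 + \left(-8\right)^{2} + 13 \left(-8\right)\right)}} = \sqrt{\left(12077 + 24428\right) + \frac{1}{-3 + \left(30 + 64 - 104\right)}} = \sqrt{36505 + \frac{1}{-3 - 10}} = \sqrt{36505 + \frac{1}{-13}} = \sqrt{36505 - \frac{1}{13}} = \sqrt{\frac{474564}{13}} = \frac{2 \sqrt{1542333}}{13}$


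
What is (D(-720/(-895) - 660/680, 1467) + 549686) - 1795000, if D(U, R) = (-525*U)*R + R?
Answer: -6791405917/6086 ≈ -1.1159e+6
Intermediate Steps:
D(U, R) = R - 525*R*U (D(U, R) = -525*R*U + R = R - 525*R*U)
(D(-720/(-895) - 660/680, 1467) + 549686) - 1795000 = (1467*(1 - 525*(-720/(-895) - 660/680)) + 549686) - 1795000 = (1467*(1 - 525*(-720*(-1/895) - 660*1/680)) + 549686) - 1795000 = (1467*(1 - 525*(144/179 - 33/34)) + 549686) - 1795000 = (1467*(1 - 525*(-1011/6086)) + 549686) - 1795000 = (1467*(1 + 530775/6086) + 549686) - 1795000 = (1467*(536861/6086) + 549686) - 1795000 = (787575087/6086 + 549686) - 1795000 = 4132964083/6086 - 1795000 = -6791405917/6086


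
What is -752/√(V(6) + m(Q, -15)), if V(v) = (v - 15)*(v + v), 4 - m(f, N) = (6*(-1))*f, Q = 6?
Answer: 376*I*√17/17 ≈ 91.193*I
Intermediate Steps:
m(f, N) = 4 + 6*f (m(f, N) = 4 - 6*(-1)*f = 4 - (-6)*f = 4 + 6*f)
V(v) = 2*v*(-15 + v) (V(v) = (-15 + v)*(2*v) = 2*v*(-15 + v))
-752/√(V(6) + m(Q, -15)) = -752/√(2*6*(-15 + 6) + (4 + 6*6)) = -752/√(2*6*(-9) + (4 + 36)) = -752/√(-108 + 40) = -752*(-I*√17/34) = -(-376)*I*√17/17 = 376*I*√17/17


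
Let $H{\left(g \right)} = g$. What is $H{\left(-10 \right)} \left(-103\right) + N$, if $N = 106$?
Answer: $1136$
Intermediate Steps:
$H{\left(-10 \right)} \left(-103\right) + N = \left(-10\right) \left(-103\right) + 106 = 1030 + 106 = 1136$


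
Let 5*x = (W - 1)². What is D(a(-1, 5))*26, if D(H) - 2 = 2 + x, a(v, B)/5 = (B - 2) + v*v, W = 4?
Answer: 754/5 ≈ 150.80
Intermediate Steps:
x = 9/5 (x = (4 - 1)²/5 = (⅕)*3² = (⅕)*9 = 9/5 ≈ 1.8000)
a(v, B) = -10 + 5*B + 5*v² (a(v, B) = 5*((B - 2) + v*v) = 5*((-2 + B) + v²) = 5*(-2 + B + v²) = -10 + 5*B + 5*v²)
D(H) = 29/5 (D(H) = 2 + (2 + 9/5) = 2 + 19/5 = 29/5)
D(a(-1, 5))*26 = (29/5)*26 = 754/5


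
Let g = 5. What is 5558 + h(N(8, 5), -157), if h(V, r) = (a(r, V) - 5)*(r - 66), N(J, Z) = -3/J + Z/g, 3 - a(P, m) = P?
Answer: -29007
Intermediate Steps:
a(P, m) = 3 - P
N(J, Z) = -3/J + Z/5
h(V, r) = (-66 + r)*(-2 - r) (h(V, r) = ((3 - r) - 5)*(r - 66) = (-2 - r)*(-66 + r) = (-66 + r)*(-2 - r))
5558 + h(N(8, 5), -157) = 5558 + (132 - 1*(-157)² + 64*(-157)) = 5558 + (132 - 1*24649 - 10048) = 5558 + (132 - 24649 - 10048) = 5558 - 34565 = -29007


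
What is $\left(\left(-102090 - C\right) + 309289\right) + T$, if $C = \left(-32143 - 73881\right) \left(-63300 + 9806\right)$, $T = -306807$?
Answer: $-5671747464$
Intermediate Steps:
$C = 5671647856$ ($C = \left(-106024\right) \left(-53494\right) = 5671647856$)
$\left(\left(-102090 - C\right) + 309289\right) + T = \left(\left(-102090 - 5671647856\right) + 309289\right) - 306807 = \left(-5671749946 + 309289\right) - 306807 = -5671440657 - 306807 = -5671747464$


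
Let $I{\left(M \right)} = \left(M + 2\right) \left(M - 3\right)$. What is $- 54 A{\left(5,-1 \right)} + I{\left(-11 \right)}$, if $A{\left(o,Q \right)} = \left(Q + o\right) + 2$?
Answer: $-198$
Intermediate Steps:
$A{\left(o,Q \right)} = 2 + Q + o$
$I{\left(M \right)} = \left(-3 + M\right) \left(2 + M\right)$ ($I{\left(M \right)} = \left(2 + M\right) \left(-3 + M\right) = \left(-3 + M\right) \left(2 + M\right)$)
$- 54 A{\left(5,-1 \right)} + I{\left(-11 \right)} = - 54 \left(2 - 1 + 5\right) - \left(-5 - 121\right) = \left(-54\right) 6 + \left(-6 + 121 + 11\right) = -324 + 126 = -198$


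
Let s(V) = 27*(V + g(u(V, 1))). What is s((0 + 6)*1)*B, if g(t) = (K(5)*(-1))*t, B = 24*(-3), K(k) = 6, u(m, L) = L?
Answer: 0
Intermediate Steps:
B = -72
g(t) = -6*t (g(t) = (6*(-1))*t = -6*t)
s(V) = -162 + 27*V (s(V) = 27*(V - 6*1) = 27*(V - 6) = 27*(-6 + V) = -162 + 27*V)
s((0 + 6)*1)*B = (-162 + 27*((0 + 6)*1))*(-72) = (-162 + 27*(6*1))*(-72) = (-162 + 27*6)*(-72) = (-162 + 162)*(-72) = 0*(-72) = 0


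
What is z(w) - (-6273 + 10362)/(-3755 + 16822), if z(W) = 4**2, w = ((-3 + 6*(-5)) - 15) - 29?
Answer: 204983/13067 ≈ 15.687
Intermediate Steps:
w = -77 (w = ((-3 - 30) - 15) - 29 = (-33 - 15) - 29 = -48 - 29 = -77)
z(W) = 16
z(w) - (-6273 + 10362)/(-3755 + 16822) = 16 - (-6273 + 10362)/(-3755 + 16822) = 16 - 4089/13067 = 204983/13067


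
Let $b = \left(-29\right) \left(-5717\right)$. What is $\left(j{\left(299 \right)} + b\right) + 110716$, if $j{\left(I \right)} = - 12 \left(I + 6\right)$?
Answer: $272849$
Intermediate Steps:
$b = 165793$
$j{\left(I \right)} = -72 - 12 I$ ($j{\left(I \right)} = - 12 \left(6 + I\right) = -72 - 12 I$)
$\left(j{\left(299 \right)} + b\right) + 110716 = \left(\left(-72 - 3588\right) + 165793\right) + 110716 = \left(-3660 + 165793\right) + 110716 = 162133 + 110716 = 272849$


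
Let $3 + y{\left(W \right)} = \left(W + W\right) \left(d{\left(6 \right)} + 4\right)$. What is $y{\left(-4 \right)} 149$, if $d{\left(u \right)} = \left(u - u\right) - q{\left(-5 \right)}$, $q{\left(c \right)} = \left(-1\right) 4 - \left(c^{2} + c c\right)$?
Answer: $-69583$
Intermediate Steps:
$q{\left(c \right)} = -4 - 2 c^{2}$ ($q{\left(c \right)} = -4 - \left(c^{2} + c^{2}\right) = -4 - 2 c^{2}$)
$d{\left(u \right)} = 54$ ($d{\left(u \right)} = \left(u - u\right) - \left(-4 - 2 \left(-5\right)^{2}\right) = 0 - \left(-4 - 50\right) = 0 - -54 = 0 + 54 = 54$)
$y{\left(W \right)} = -3 + 116 W$ ($y{\left(W \right)} = -3 + \left(W + W\right) \left(54 + 4\right) = -3 + 2 W 58 = -3 + 116 W$)
$y{\left(-4 \right)} 149 = \left(-3 + 116 \left(-4\right)\right) 149 = \left(-3 - 464\right) 149 = \left(-467\right) 149 = -69583$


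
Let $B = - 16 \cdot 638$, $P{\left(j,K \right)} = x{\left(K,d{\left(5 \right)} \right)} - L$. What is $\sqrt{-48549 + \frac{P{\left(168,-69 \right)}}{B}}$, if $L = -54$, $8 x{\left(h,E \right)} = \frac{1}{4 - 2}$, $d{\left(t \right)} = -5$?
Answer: $\frac{i \sqrt{5058964815806}}{10208} \approx 220.34 i$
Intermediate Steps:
$x{\left(h,E \right)} = \frac{1}{16}$ ($x{\left(h,E \right)} = \frac{1}{8 \left(4 - 2\right)} = \frac{1}{8 \cdot 2} = \frac{1}{8} \cdot \frac{1}{2} = \frac{1}{16}$)
$P{\left(j,K \right)} = \frac{865}{16}$ ($P{\left(j,K \right)} = \frac{1}{16} - -54 = \frac{1}{16} + 54 = \frac{865}{16}$)
$B = -10208$ ($B = \left(-1\right) 10208 = -10208$)
$\sqrt{-48549 + \frac{P{\left(168,-69 \right)}}{B}} = \sqrt{-48549 + \frac{865}{16 \left(-10208\right)}} = \sqrt{-48549 + \frac{865}{16} \left(- \frac{1}{10208}\right)} = \sqrt{-48549 - \frac{865}{163328}} = \sqrt{- \frac{7929411937}{163328}} = \frac{i \sqrt{5058964815806}}{10208}$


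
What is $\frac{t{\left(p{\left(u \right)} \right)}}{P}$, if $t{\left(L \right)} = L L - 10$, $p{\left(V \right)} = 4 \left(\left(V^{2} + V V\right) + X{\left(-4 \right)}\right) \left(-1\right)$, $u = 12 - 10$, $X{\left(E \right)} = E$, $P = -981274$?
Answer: $- \frac{123}{490637} \approx -0.00025069$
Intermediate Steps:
$u = 2$ ($u = 12 - 10 = 2$)
$p{\left(V \right)} = 16 - 8 V^{2}$ ($p{\left(V \right)} = 4 \left(\left(V^{2} + V V\right) - 4\right) \left(-1\right) = 4 \left(\left(V^{2} + V^{2}\right) - 4\right) \left(-1\right) = 4 \left(2 V^{2} - 4\right) \left(-1\right) = 4 \left(-4 + 2 V^{2}\right) \left(-1\right) = \left(-16 + 8 V^{2}\right) \left(-1\right) = 16 - 8 V^{2}$)
$t{\left(L \right)} = -10 + L^{2}$ ($t{\left(L \right)} = L^{2} - 10 = -10 + L^{2}$)
$\frac{t{\left(p{\left(u \right)} \right)}}{P} = \frac{-10 + \left(16 - 8 \cdot 2^{2}\right)^{2}}{-981274} = \left(-10 + \left(16 - 32\right)^{2}\right) \left(- \frac{1}{981274}\right) = \left(-10 + \left(-16\right)^{2}\right) \left(- \frac{1}{981274}\right) = \left(-10 + 256\right) \left(- \frac{1}{981274}\right) = 246 \left(- \frac{1}{981274}\right) = - \frac{123}{490637}$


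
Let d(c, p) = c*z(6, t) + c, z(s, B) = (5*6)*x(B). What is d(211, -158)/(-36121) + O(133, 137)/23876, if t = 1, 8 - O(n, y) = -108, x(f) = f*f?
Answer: -37995720/215606249 ≈ -0.17623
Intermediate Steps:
x(f) = f²
O(n, y) = 116 (O(n, y) = 8 - 1*(-108) = 8 + 108 = 116)
z(s, B) = 30*B² (z(s, B) = (5*6)*B² = 30*B²)
d(c, p) = 31*c (d(c, p) = c*(30*1²) + c = c*(30*1) + c = c*30 + c = 30*c + c = 31*c)
d(211, -158)/(-36121) + O(133, 137)/23876 = (31*211)/(-36121) + 116/23876 = 6541*(-1/36121) + 116*(1/23876) = -6541/36121 + 29/5969 = -37995720/215606249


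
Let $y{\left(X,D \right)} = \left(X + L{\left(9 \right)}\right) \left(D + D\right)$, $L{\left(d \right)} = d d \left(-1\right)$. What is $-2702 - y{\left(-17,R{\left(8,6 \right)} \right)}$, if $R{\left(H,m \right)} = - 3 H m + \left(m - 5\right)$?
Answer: $-30730$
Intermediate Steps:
$L{\left(d \right)} = - d^{2}$ ($L{\left(d \right)} = d^{2} \left(-1\right) = - d^{2}$)
$R{\left(H,m \right)} = -5 + m - 3 H m$ ($R{\left(H,m \right)} = - 3 H m + \left(-5 + m\right) = -5 + m - 3 H m$)
$y{\left(X,D \right)} = 2 D \left(-81 + X\right)$ ($y{\left(X,D \right)} = \left(X - 9^{2}\right) \left(D + D\right) = \left(X - 81\right) 2 D = \left(-81 + X\right) 2 D = 2 D \left(-81 + X\right)$)
$-2702 - y{\left(-17,R{\left(8,6 \right)} \right)} = -2702 - 2 \left(-5 + 6 - 24 \cdot 6\right) \left(-81 - 17\right) = -2702 - 2 \left(-5 + 6 - 144\right) \left(-98\right) = -2702 - 2 \left(-143\right) \left(-98\right) = -2702 - 28028 = -30730$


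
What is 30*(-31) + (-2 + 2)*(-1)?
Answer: -930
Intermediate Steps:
30*(-31) + (-2 + 2)*(-1) = -930 + 0*(-1) = -930 + 0 = -930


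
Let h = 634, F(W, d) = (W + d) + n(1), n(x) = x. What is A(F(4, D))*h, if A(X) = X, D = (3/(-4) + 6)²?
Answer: 165157/8 ≈ 20645.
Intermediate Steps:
D = 441/16 (D = (3*(-¼) + 6)² = (-¾ + 6)² = (21/4)² = 441/16 ≈ 27.563)
F(W, d) = 1 + W + d (F(W, d) = (W + d) + 1 = 1 + W + d)
A(F(4, D))*h = (1 + 4 + 441/16)*634 = (521/16)*634 = 165157/8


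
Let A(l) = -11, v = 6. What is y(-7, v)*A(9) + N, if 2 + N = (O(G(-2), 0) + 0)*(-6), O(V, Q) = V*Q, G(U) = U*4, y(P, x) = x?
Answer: -68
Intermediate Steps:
G(U) = 4*U
O(V, Q) = Q*V
N = -2 (N = -2 + (0*(4*(-2)) + 0)*(-6) = -2 + (0*(-8) + 0)*(-6) = -2 + (0 + 0)*(-6) = -2 + 0*(-6) = -2 + 0 = -2)
y(-7, v)*A(9) + N = 6*(-11) - 2 = -66 - 2 = -68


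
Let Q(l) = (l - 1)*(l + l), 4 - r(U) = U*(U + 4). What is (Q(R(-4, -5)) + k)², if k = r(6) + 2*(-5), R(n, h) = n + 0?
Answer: 676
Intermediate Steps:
r(U) = 4 - U*(4 + U) (r(U) = 4 - U*(U + 4) = 4 - U*(4 + U))
R(n, h) = n
Q(l) = 2*l*(-1 + l) (Q(l) = (-1 + l)*(2*l) = 2*l*(-1 + l))
k = -66 (k = (4 - 1*6² - 4*6) + 2*(-5) = (4 - 1*36 - 24) - 10 = (4 - 36 - 24) - 10 = -56 - 10 = -66)
(Q(R(-4, -5)) + k)² = (2*(-4)*(-1 - 4) - 66)² = (2*(-4)*(-5) - 66)² = (40 - 66)² = (-26)² = 676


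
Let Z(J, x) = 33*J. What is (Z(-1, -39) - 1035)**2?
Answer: 1140624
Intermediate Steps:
(Z(-1, -39) - 1035)**2 = (33*(-1) - 1035)**2 = (-33 - 1035)**2 = (-1068)**2 = 1140624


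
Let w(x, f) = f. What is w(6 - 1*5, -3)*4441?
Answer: -13323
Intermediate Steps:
w(6 - 1*5, -3)*4441 = -3*4441 = -13323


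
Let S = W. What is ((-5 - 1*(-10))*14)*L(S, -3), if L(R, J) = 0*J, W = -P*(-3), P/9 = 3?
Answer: 0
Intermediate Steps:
P = 27 (P = 9*3 = 27)
W = 81 (W = -1*27*(-3) = -27*(-3) = 81)
S = 81
L(R, J) = 0
((-5 - 1*(-10))*14)*L(S, -3) = ((-5 - 1*(-10))*14)*0 = ((-5 + 10)*14)*0 = (5*14)*0 = 70*0 = 0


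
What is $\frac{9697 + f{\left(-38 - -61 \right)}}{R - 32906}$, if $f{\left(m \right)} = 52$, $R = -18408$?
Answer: $- \frac{9749}{51314} \approx -0.18999$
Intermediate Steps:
$\frac{9697 + f{\left(-38 - -61 \right)}}{R - 32906} = \frac{9697 + 52}{-18408 - 32906} = \frac{9749}{-51314} = 9749 \left(- \frac{1}{51314}\right) = - \frac{9749}{51314}$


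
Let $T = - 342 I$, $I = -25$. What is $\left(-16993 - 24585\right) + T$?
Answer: $-33028$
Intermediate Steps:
$T = 8550$ ($T = \left(-342\right) \left(-25\right) = 8550$)
$\left(-16993 - 24585\right) + T = \left(-16993 - 24585\right) + 8550 = -41578 + 8550 = -33028$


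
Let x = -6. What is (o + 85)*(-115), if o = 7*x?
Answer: -4945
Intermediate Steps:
o = -42 (o = 7*(-6) = -42)
(o + 85)*(-115) = (-42 + 85)*(-115) = 43*(-115) = -4945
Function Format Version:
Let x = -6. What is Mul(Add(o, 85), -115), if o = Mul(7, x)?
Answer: -4945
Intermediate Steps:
o = -42 (o = Mul(7, -6) = -42)
Mul(Add(o, 85), -115) = Mul(Add(-42, 85), -115) = Mul(43, -115) = -4945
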